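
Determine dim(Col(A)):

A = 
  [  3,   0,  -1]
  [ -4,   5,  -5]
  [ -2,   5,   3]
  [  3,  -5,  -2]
dim(Col(A)) = 3

Row reduce:
R2 → R2 + (4/3)·R1
R3 → R3 + (2/3)·R1
R4 → R4 - (1)·R1
R3 → R3 - (1)·R2
R4 → R4 + (1)·R2
R4 → R4 + (11/13)·R3
REF = 
  [    3,     0,    -1]
  [    0,     5, -19/3]
  [    0,     0,  26/3]
  [    0,     0,     0]
Pivot columns: 1, 2, 3 → 3 pivots.
dim(Col(A)) = number of pivot columns = 3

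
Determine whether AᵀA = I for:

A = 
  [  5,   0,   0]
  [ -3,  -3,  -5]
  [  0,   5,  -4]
No

AᵀA = 
  [ 34,   9,  15]
  [  9,  34,  -5]
  [ 15,  -5,  41]
≠ I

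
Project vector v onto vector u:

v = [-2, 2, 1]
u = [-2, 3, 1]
proj_u(v) = [-11/7, 33/14, 11/14]

v·u = (-2)(-2) + (2)(3) + (1)(1) = 11
u·u = (-2)² + (3)² + (1)² = 14
proj_u(v) = (v·u / u·u) × u = (11/14) × u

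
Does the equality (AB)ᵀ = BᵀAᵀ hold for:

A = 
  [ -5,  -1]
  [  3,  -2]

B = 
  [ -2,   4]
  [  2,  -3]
Yes

(AB)ᵀ = 
  [  8, -10]
  [-17,  18]

BᵀAᵀ = 
  [  8, -10]
  [-17,  18]

Both sides are equal — this is the standard identity (AB)ᵀ = BᵀAᵀ, which holds for all A, B.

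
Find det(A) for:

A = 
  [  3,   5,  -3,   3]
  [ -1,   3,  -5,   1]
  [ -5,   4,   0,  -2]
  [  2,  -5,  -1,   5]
Cofactor expansion along row 1: det(A) = a₁₁M₁₁ - a₁₂M₁₂ + a₁₃M₁₃ - a₁₄M₁₄

M₁₁ = det[[3, -5, 1]; [4, 0, -2]; [-5, -1, 5]]
  = (3)·((0)(5) - (-2)(-1)) - (-5)·((4)(5) - (-2)(-5)) + (1)·((4)(-1) - (0)(-5))
  = (3)(-2) - (-5)(10) + (1)(-4)
  = 40
M₁₂ = det[[-1, -5, 1]; [-5, 0, -2]; [2, -1, 5]]
  = (-1)·((0)(5) - (-2)(-1)) - (-5)·((-5)(5) - (-2)(2)) + (1)·((-5)(-1) - (0)(2))
  = (-1)(-2) - (-5)(-21) + (1)(5)
  = -98
M₁₃ = det[[-1, 3, 1]; [-5, 4, -2]; [2, -5, 5]]
  = (-1)·((4)(5) - (-2)(-5)) - (3)·((-5)(5) - (-2)(2)) + (1)·((-5)(-5) - (4)(2))
  = (-1)(10) - (3)(-21) + (1)(17)
  = 70
M₁₄ = det[[-1, 3, -5]; [-5, 4, 0]; [2, -5, -1]]
  = (-1)·((4)(-1) - (0)(-5)) - (3)·((-5)(-1) - (0)(2)) + (-5)·((-5)(-5) - (4)(2))
  = (-1)(-4) - (3)(5) + (-5)(17)
  = -96

det(A) = (3)(40) - (5)(-98) + (-3)(70) - (3)(-96) = 688

det(A) = 688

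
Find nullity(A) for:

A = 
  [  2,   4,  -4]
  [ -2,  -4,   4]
nullity(A) = 2

Row reduce:
R2 → R2 + (1)·R1
REF = 
  [  2,   4,  -4]
  [  0,   0,   0]
Pivot columns: 1 → 1 pivot.
rank(A) = 1, so nullity(A) = 3 - 1 = 2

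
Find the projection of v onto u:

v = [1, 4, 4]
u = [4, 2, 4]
v·u = (1)(4) + (4)(2) + (4)(4) = 28
u·u = (4)² + (2)² + (4)² = 36
proj_u(v) = (v·u / u·u) × u = (28/36) × u = (7/9) × u

proj_u(v) = [28/9, 14/9, 28/9]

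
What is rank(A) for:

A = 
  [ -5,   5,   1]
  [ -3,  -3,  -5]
Row reduce:
R2 → R2 - (3/5)·R1
REF = 
  [   -5,     5,     1]
  [    0,    -6, -28/5]
Pivot columns: 1, 2 → 2 pivots.

rank(A) = 2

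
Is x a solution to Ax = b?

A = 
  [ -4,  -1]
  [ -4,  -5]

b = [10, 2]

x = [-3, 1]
No

Ax = [11, 7] ≠ b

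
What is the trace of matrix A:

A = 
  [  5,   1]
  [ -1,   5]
10

tr(A) = 5 + 5 = 10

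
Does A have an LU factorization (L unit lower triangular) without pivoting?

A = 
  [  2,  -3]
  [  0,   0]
Yes.
A[1,1] = 2 ≠ 0, so Gaussian elimination proceeds without a row swap: multiplier ℓ₂₁ = (0)/(2) = 0, and U[2,2] = 0 - (0)(-3) = 0.
L = 
  [  1,   0]
  [  0,   1]
U = 
  [  2,  -3]
  [  0,   0]
Check row 2 of LU: [(0)(2), (0)(-3) + 0] = [0, 0] = row 2 of A ✓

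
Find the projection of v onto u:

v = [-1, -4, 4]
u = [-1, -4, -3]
proj_u(v) = [-5/26, -10/13, -15/26]

v·u = (-1)(-1) + (-4)(-4) + (4)(-3) = 5
u·u = (-1)² + (-4)² + (-3)² = 26
proj_u(v) = (v·u / u·u) × u = (5/26) × u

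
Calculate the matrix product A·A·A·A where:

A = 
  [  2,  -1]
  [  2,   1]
A^4 = 
  [-14,  -3]
  [  6, -17]

A² = A·A:
A²[1,1] = (2)(2) + (-1)(2) = 2
A²[1,2] = (2)(-1) + (-1)(1) = -3
A²[2,1] = (2)(2) + (1)(2) = 6
A²[2,2] = (2)(-1) + (1)(1) = -1
A² = 
  [  2,  -3]
  [  6,  -1]

A^3 = A^2·A:
A^3[1,1] = (2)(2) + (-3)(2) = -2
A^3[1,2] = (2)(-1) + (-3)(1) = -5
A^3[2,1] = (6)(2) + (-1)(2) = 10
A^3[2,2] = (6)(-1) + (-1)(1) = -7
A^3 = 
  [ -2,  -5]
  [ 10,  -7]

A^4 = A^3·A:
A^4[1,1] = (-2)(2) + (-5)(2) = -14
A^4[1,2] = (-2)(-1) + (-5)(1) = -3
A^4[2,1] = (10)(2) + (-7)(2) = 6
A^4[2,2] = (10)(-1) + (-7)(1) = -17
A^4 = 
  [-14,  -3]
  [  6, -17]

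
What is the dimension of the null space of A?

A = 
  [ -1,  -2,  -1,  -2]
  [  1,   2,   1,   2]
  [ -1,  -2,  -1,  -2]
nullity(A) = 3

Row reduce:
R2 → R2 + (1)·R1
R3 → R3 - (1)·R1
REF = 
  [ -1,  -2,  -1,  -2]
  [  0,   0,   0,   0]
  [  0,   0,   0,   0]
Pivot columns: 1 → 1 pivot.
rank(A) = 1, so nullity(A) = 4 - 1 = 3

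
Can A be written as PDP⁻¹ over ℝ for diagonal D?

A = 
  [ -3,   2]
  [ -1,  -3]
No

tr(A) = -6, det(A) = 11
Characteristic polynomial: λ² - tr(A)λ + det(A) = λ² + 6λ + 11
λ² + 6λ + 11 = 0  ⇒  λ = (-6 ± √((6)² - 4·(11)))/2 = (-6 ± √(-8))/2
  = -3 + i√2,  -3 - i√2
Eigenvalues: -3 + i√2, -3 - i√2  (≈ -3 + 1.414i, -3 - 1.414i)
Has complex eigenvalues (not diagonalizable over ℝ).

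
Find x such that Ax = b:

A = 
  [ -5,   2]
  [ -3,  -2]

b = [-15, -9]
Row reduce the augmented matrix [A|b]:
R2 → R2 - (3/5)·R1
REF = 
  [   -5,     2,   -15]
  [    0, -16/5,     0]

Back-substitution:
x₂ = 0 / (-16/5) = 0
x₁ = (-15 - (2)(0)) / (-5) = 3

x = [3, 0]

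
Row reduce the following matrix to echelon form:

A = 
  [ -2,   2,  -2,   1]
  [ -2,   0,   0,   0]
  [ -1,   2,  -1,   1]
Row operations:
R2 → R2 - (1)·R1
R3 → R3 - (1/2)·R1
R3 → R3 + (1/2)·R2

Resulting echelon form:
REF = 
  [ -2,   2,  -2,   1]
  [  0,  -2,   2,  -1]
  [  0,   0,   1,   0]

Rank = 3 (number of non-zero pivot rows).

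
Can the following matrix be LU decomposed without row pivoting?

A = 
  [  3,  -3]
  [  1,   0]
Yes.
A[1,1] = 3 ≠ 0, so Gaussian elimination proceeds without a row swap: multiplier ℓ₂₁ = (1)/(3) = 1/3, and U[2,2] = 0 - (1/3)(-3) = 1.
L = 
  [  1,   0]
  [1/3,   1]
U = 
  [  3,  -3]
  [  0,   1]
Check row 2 of LU: [(1/3)(3), (1/3)(-3) + 1] = [1, 0] = row 2 of A ✓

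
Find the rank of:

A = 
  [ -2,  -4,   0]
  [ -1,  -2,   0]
Row reduce:
R2 → R2 - (1/2)·R1
REF = 
  [ -2,  -4,   0]
  [  0,   0,   0]
Pivot columns: 1 → 1 pivot.

rank(A) = 1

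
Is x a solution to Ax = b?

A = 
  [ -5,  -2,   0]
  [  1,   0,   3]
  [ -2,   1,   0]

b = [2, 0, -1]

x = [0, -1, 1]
No

Ax = [2, 3, -1] ≠ b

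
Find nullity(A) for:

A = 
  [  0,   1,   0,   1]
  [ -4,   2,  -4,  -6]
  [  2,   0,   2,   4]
nullity(A) = 2

Row reduce:
Swap R1 ↔ R2
R3 → R3 + (1/2)·R1
R3 → R3 - (1)·R2
REF = 
  [ -4,   2,  -4,  -6]
  [  0,   1,   0,   1]
  [  0,   0,   0,   0]
Pivot columns: 1, 2 → 2 pivots.
rank(A) = 2, so nullity(A) = 4 - 2 = 2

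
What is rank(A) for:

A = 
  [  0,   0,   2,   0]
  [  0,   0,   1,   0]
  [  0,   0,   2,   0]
Row reduce:
R2 → R2 - (1/2)·R1
R3 → R3 - (1)·R1
REF = 
  [  0,   0,   2,   0]
  [  0,   0,   0,   0]
  [  0,   0,   0,   0]
Pivot columns: 3 → 1 pivot.

rank(A) = 1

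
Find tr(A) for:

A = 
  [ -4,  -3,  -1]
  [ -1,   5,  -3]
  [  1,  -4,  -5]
-4

tr(A) = -4 + 5 + -5 = -4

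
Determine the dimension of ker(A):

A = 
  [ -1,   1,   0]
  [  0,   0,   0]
nullity(A) = 2

Row reduce:
(no row operations needed)
REF = 
  [ -1,   1,   0]
  [  0,   0,   0]
Pivot columns: 1 → 1 pivot.
rank(A) = 1, so nullity(A) = 3 - 1 = 2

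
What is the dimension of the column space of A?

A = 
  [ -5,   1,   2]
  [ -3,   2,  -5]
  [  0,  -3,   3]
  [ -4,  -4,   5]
dim(Col(A)) = 3

Row reduce:
R2 → R2 - (3/5)·R1
R4 → R4 - (4/5)·R1
R3 → R3 + (15/7)·R2
R4 → R4 + (24/7)·R2
R4 → R4 - (125/72)·R3
REF = 
  [   -5,     1,     2]
  [    0,   7/5, -31/5]
  [    0,     0, -72/7]
  [    0,     0,     0]
Pivot columns: 1, 2, 3 → 3 pivots.
dim(Col(A)) = number of pivot columns = 3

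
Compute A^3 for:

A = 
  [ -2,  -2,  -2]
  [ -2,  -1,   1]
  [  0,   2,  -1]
A^3 = 
  [-20, -10, -18]
  [-26, -15,  -7]
  [ 16,  18,   1]

A² = A·A:
A²[1,1] = (-2)(-2) + (-2)(-2) + (-2)(0) = 8
A²[1,2] = (-2)(-2) + (-2)(-1) + (-2)(2) = 2
A²[1,3] = (-2)(-2) + (-2)(1) + (-2)(-1) = 4
A²[2,1] = (-2)(-2) + (-1)(-2) + (1)(0) = 6
A²[2,2] = (-2)(-2) + (-1)(-1) + (1)(2) = 7
A²[2,3] = (-2)(-2) + (-1)(1) + (1)(-1) = 2
A²[3,1] = (0)(-2) + (2)(-2) + (-1)(0) = -4
A²[3,2] = (0)(-2) + (2)(-1) + (-1)(2) = -4
A²[3,3] = (0)(-2) + (2)(1) + (-1)(-1) = 3
A² = 
  [  8,   2,   4]
  [  6,   7,   2]
  [ -4,  -4,   3]

A^3 = A^2·A:
A^3[1,1] = (8)(-2) + (2)(-2) + (4)(0) = -20
A^3[1,2] = (8)(-2) + (2)(-1) + (4)(2) = -10
A^3[1,3] = (8)(-2) + (2)(1) + (4)(-1) = -18
A^3[2,1] = (6)(-2) + (7)(-2) + (2)(0) = -26
A^3[2,2] = (6)(-2) + (7)(-1) + (2)(2) = -15
A^3[2,3] = (6)(-2) + (7)(1) + (2)(-1) = -7
A^3[3,1] = (-4)(-2) + (-4)(-2) + (3)(0) = 16
A^3[3,2] = (-4)(-2) + (-4)(-1) + (3)(2) = 18
A^3[3,3] = (-4)(-2) + (-4)(1) + (3)(-1) = 1
A^3 = 
  [-20, -10, -18]
  [-26, -15,  -7]
  [ 16,  18,   1]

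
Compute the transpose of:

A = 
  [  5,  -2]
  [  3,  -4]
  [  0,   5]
Aᵀ = 
  [  5,   3,   0]
  [ -2,  -4,   5]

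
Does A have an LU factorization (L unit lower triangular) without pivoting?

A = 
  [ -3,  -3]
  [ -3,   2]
Yes.
A[1,1] = -3 ≠ 0, so Gaussian elimination proceeds without a row swap: multiplier ℓ₂₁ = (-3)/(-3) = 1, and U[2,2] = 2 - (1)(-3) = 5.
L = 
  [  1,   0]
  [  1,   1]
U = 
  [ -3,  -3]
  [  0,   5]
Check row 2 of LU: [(1)(-3), (1)(-3) + 5] = [-3, 2] = row 2 of A ✓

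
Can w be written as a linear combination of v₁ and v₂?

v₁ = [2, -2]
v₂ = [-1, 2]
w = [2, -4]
Yes

Form the augmented matrix and row-reduce:
[v₁|v₂|w] = 
  [  2,  -1,   2]
  [ -2,   2,  -4]
R2 → R2 + (1)·R1
REF = 
  [  2,  -1,   2]
  [  0,   1,  -2]

No row of the form [0 0 | nonzero], so the system is consistent. Back-substitution gives c₁ = 0, c₂ = -2: w = (0)·v₁ + (-2)·v₂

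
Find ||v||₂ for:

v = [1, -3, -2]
3.742

||v||₂ = √((1)² + (-3)² + (-2)²) = √14 = 3.742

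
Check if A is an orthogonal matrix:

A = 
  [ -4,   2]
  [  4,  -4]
No

AᵀA = 
  [ 32, -24]
  [-24,  20]
≠ I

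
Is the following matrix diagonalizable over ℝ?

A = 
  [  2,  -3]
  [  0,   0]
Yes

tr(A) = 2, det(A) = 0
Characteristic polynomial: λ² - tr(A)λ + det(A) = λ² - 2λ
λ² - 2λ = λ(λ - 2)
Eigenvalues: 2, 0
λ=0: alg. mult. = 1, geom. mult. = 2 - rank(A - (0)I) = 2 - 1 = 1
λ=2: alg. mult. = 1, geom. mult. = 2 - rank(A - (2)I) = 2 - 1 = 1
Sum of geometric multiplicities equals n, so A has n independent eigenvectors.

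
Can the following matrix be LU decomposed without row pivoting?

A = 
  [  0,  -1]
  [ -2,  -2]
No.
A[1,1] = 0 but A[2,1] = -2 ≠ 0. Any LU with L unit lower triangular has (LU)[1,1] = U[1,1] and (LU)[2,1] = L[2,1]·U[1,1]; matching A forces U[1,1] = 0, which then forces (LU)[2,1] = 0 ≠ -2. A row swap (pivoting) is required.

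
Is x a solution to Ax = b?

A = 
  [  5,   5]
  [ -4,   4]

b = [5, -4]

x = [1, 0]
Yes

Ax = [5, -4] = b ✓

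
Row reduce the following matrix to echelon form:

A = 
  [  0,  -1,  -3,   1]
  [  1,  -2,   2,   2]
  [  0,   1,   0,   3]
Row operations:
Swap R1 ↔ R2
R3 → R3 + (1)·R2

Resulting echelon form:
REF = 
  [  1,  -2,   2,   2]
  [  0,  -1,  -3,   1]
  [  0,   0,  -3,   4]

Rank = 3 (number of non-zero pivot rows).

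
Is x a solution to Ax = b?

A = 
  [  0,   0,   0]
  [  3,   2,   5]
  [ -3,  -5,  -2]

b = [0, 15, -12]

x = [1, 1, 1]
No

Ax = [0, 10, -10] ≠ b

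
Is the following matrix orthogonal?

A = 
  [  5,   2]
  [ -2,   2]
No

AᵀA = 
  [ 29,   6]
  [  6,   8]
≠ I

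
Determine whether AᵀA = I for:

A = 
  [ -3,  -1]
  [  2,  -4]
No

AᵀA = 
  [ 13,  -5]
  [ -5,  17]
≠ I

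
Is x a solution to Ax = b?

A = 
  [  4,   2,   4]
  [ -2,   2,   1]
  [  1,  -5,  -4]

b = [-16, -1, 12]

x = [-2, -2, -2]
No

Ax = [-20, -2, 16] ≠ b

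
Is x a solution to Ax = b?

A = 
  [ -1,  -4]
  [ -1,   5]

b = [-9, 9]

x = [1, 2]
Yes

Ax = [-9, 9] = b ✓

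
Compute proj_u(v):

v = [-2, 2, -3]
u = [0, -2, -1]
v·u = (-2)(0) + (2)(-2) + (-3)(-1) = -1
u·u = (0)² + (-2)² + (-1)² = 5
proj_u(v) = (v·u / u·u) × u = (-1/5) × u

proj_u(v) = [0, 2/5, 1/5]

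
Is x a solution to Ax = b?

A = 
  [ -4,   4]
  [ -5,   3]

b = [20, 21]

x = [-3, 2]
Yes

Ax = [20, 21] = b ✓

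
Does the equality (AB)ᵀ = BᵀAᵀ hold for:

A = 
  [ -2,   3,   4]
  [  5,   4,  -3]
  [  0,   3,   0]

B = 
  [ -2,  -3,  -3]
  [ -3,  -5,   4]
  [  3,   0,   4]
Yes

(AB)ᵀ = 
  [  7, -31,  -9]
  [ -9, -35, -15]
  [ 34, -11,  12]

BᵀAᵀ = 
  [  7, -31,  -9]
  [ -9, -35, -15]
  [ 34, -11,  12]

Both sides are equal — this is the standard identity (AB)ᵀ = BᵀAᵀ, which holds for all A, B.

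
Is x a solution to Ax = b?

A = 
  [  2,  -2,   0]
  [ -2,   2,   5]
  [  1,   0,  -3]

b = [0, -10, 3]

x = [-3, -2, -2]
No

Ax = [-2, -8, 3] ≠ b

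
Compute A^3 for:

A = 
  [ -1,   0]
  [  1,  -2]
A² = A·A:
A²[1,1] = (-1)(-1) + (0)(1) = 1
A²[1,2] = (-1)(0) + (0)(-2) = 0
A²[2,1] = (1)(-1) + (-2)(1) = -3
A²[2,2] = (1)(0) + (-2)(-2) = 4
A² = 
  [  1,   0]
  [ -3,   4]

A^3 = A^2·A:
A^3[1,1] = (1)(-1) + (0)(1) = -1
A^3[1,2] = (1)(0) + (0)(-2) = 0
A^3[2,1] = (-3)(-1) + (4)(1) = 7
A^3[2,2] = (-3)(0) + (4)(-2) = -8
A^3 = 
  [ -1,   0]
  [  7,  -8]

Therefore
A^3 = 
  [ -1,   0]
  [  7,  -8]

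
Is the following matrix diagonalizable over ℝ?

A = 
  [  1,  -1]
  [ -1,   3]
Yes

tr(A) = 4, det(A) = 2
Characteristic polynomial: λ² - tr(A)λ + det(A) = λ² - 4λ + 2
λ² - 4λ + 2 = 0  ⇒  λ = (4 ± √((-4)² - 4·(2)))/2 = (4 ± √(8))/2
  = 2 + √2,  2 - √2
Eigenvalues: 2 + √2, 2 - √2  (≈ 3.414, 0.5858)
The two irrational eigenvalues are distinct (simple), so each has alg. mult. = geom. mult. = 1.
Sum of geometric multiplicities equals n, so A has n independent eigenvectors.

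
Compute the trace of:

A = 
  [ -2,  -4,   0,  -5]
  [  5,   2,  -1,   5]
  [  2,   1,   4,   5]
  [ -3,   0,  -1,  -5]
-1

tr(A) = -2 + 2 + 4 + -5 = -1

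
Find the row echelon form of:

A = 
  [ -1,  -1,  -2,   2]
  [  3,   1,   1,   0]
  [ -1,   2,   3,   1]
Row operations:
R2 → R2 + (3)·R1
R3 → R3 - (1)·R1
R3 → R3 + (3/2)·R2

Resulting echelon form:
REF = 
  [  -1,   -1,   -2,    2]
  [   0,   -2,   -5,    6]
  [   0,    0, -5/2,    8]

Rank = 3 (number of non-zero pivot rows).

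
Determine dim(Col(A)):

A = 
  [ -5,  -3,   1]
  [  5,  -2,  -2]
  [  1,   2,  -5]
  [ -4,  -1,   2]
dim(Col(A)) = 3

Row reduce:
R2 → R2 + (1)·R1
R3 → R3 + (1/5)·R1
R4 → R4 - (4/5)·R1
R3 → R3 + (7/25)·R2
R4 → R4 + (7/25)·R2
R4 → R4 + (23/127)·R3
REF = 
  [     -5,      -3,       1]
  [      0,      -5,      -1]
  [      0,       0, -127/25]
  [      0,       0,       0]
Pivot columns: 1, 2, 3 → 3 pivots.
dim(Col(A)) = number of pivot columns = 3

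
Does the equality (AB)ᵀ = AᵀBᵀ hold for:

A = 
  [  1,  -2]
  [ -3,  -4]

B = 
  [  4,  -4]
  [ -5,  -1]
No

(AB)ᵀ = 
  [ 14,   8]
  [ -2,  16]

AᵀBᵀ = 
  [ 16,  -2]
  [  8,  14]

The two matrices differ, so (AB)ᵀ ≠ AᵀBᵀ in general. The correct identity is (AB)ᵀ = BᵀAᵀ.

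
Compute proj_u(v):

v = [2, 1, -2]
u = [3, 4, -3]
proj_u(v) = [24/17, 32/17, -24/17]

v·u = (2)(3) + (1)(4) + (-2)(-3) = 16
u·u = (3)² + (4)² + (-3)² = 34
proj_u(v) = (v·u / u·u) × u = (16/34) × u = (8/17) × u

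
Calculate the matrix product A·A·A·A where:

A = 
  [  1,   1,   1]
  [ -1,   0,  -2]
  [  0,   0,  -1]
A^4 = 
  [ -1,  -1,  -1]
  [  1,   0,   2]
  [  0,   0,   1]

A² = A·A:
A²[1,1] = (1)(1) + (1)(-1) + (1)(0) = 0
A²[1,2] = (1)(1) + (1)(0) + (1)(0) = 1
A²[1,3] = (1)(1) + (1)(-2) + (1)(-1) = -2
A²[2,1] = (-1)(1) + (0)(-1) + (-2)(0) = -1
A²[2,2] = (-1)(1) + (0)(0) + (-2)(0) = -1
A²[2,3] = (-1)(1) + (0)(-2) + (-2)(-1) = 1
A²[3,1] = (0)(1) + (0)(-1) + (-1)(0) = 0
A²[3,2] = (0)(1) + (0)(0) + (-1)(0) = 0
A²[3,3] = (0)(1) + (0)(-2) + (-1)(-1) = 1
A² = 
  [  0,   1,  -2]
  [ -1,  -1,   1]
  [  0,   0,   1]

A^3 = A^2·A:
A^3[1,1] = (0)(1) + (1)(-1) + (-2)(0) = -1
A^3[1,2] = (0)(1) + (1)(0) + (-2)(0) = 0
A^3[1,3] = (0)(1) + (1)(-2) + (-2)(-1) = 0
A^3[2,1] = (-1)(1) + (-1)(-1) + (1)(0) = 0
A^3[2,2] = (-1)(1) + (-1)(0) + (1)(0) = -1
A^3[2,3] = (-1)(1) + (-1)(-2) + (1)(-1) = 0
A^3[3,1] = (0)(1) + (0)(-1) + (1)(0) = 0
A^3[3,2] = (0)(1) + (0)(0) + (1)(0) = 0
A^3[3,3] = (0)(1) + (0)(-2) + (1)(-1) = -1
A^3 = 
  [ -1,   0,   0]
  [  0,  -1,   0]
  [  0,   0,  -1]

A^4 = A^3·A:
A^4[1,1] = (-1)(1) + (0)(-1) + (0)(0) = -1
A^4[1,2] = (-1)(1) + (0)(0) + (0)(0) = -1
A^4[1,3] = (-1)(1) + (0)(-2) + (0)(-1) = -1
A^4[2,1] = (0)(1) + (-1)(-1) + (0)(0) = 1
A^4[2,2] = (0)(1) + (-1)(0) + (0)(0) = 0
A^4[2,3] = (0)(1) + (-1)(-2) + (0)(-1) = 2
A^4[3,1] = (0)(1) + (0)(-1) + (-1)(0) = 0
A^4[3,2] = (0)(1) + (0)(0) + (-1)(0) = 0
A^4[3,3] = (0)(1) + (0)(-2) + (-1)(-1) = 1
A^4 = 
  [ -1,  -1,  -1]
  [  1,   0,   2]
  [  0,   0,   1]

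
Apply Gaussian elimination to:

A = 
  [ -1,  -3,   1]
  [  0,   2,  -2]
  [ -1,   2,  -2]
Row operations:
R3 → R3 - (1)·R1
R3 → R3 - (5/2)·R2

Resulting echelon form:
REF = 
  [ -1,  -3,   1]
  [  0,   2,  -2]
  [  0,   0,   2]

Rank = 3 (number of non-zero pivot rows).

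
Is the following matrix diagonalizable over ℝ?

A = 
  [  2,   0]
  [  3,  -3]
Yes

tr(A) = -1, det(A) = -6
Characteristic polynomial: λ² - tr(A)λ + det(A) = λ² + λ - 6
λ² + λ - 6 = (λ + 3)(λ - 2)
Eigenvalues: 2, -3
λ=-3: alg. mult. = 1, geom. mult. = 2 - rank(A - (-3)I) = 2 - 1 = 1
λ=2: alg. mult. = 1, geom. mult. = 2 - rank(A - (2)I) = 2 - 1 = 1
Sum of geometric multiplicities equals n, so A has n independent eigenvectors.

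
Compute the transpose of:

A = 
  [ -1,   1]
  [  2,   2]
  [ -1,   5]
Aᵀ = 
  [ -1,   2,  -1]
  [  1,   2,   5]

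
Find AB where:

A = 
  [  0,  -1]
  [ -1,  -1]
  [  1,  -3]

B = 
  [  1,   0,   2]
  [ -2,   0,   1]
A is 3×2 and B is 2×3, so AB is 3×3. Each entry is (row of A)·(column of B):
AB[1,1] = (0)(1) + (-1)(-2) = 2
AB[1,2] = (0)(0) + (-1)(0) = 0
AB[1,3] = (0)(2) + (-1)(1) = -1
AB[2,1] = (-1)(1) + (-1)(-2) = 1
AB[2,2] = (-1)(0) + (-1)(0) = 0
AB[2,3] = (-1)(2) + (-1)(1) = -3
AB[3,1] = (1)(1) + (-3)(-2) = 7
AB[3,2] = (1)(0) + (-3)(0) = 0
AB[3,3] = (1)(2) + (-3)(1) = -1

AB = 
  [  2,   0,  -1]
  [  1,   0,  -3]
  [  7,   0,  -1]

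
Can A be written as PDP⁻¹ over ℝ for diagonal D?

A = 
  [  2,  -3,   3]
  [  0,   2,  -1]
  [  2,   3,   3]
No

Characteristic polynomial: det(λI - A) = λ³ - 7λ² + 13λ - 12
By the rational root theorem any rational root is an integer dividing 12; none of those is a root, so p(λ) has no rational roots and hence (being an irreducible cubic) no repeated roots.
Discriminant of the cubic: Δ = -1203
Δ < 0 ⇒ one real eigenvalue and a complex-conjugate pair: λ ≈ 4.819, 1.09 + 1.141i, 1.09 - 1.141i
Has complex eigenvalues (not diagonalizable over ℝ).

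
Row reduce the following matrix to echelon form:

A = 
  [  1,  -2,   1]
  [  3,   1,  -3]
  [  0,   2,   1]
Row operations:
R2 → R2 - (3)·R1
R3 → R3 - (2/7)·R2

Resulting echelon form:
REF = 
  [   1,   -2,    1]
  [   0,    7,   -6]
  [   0,    0, 19/7]

Rank = 3 (number of non-zero pivot rows).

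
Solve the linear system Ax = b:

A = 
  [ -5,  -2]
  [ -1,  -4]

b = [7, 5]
Row reduce the augmented matrix [A|b]:
R2 → R2 - (1/5)·R1
REF = 
  [   -5,    -2,     7]
  [    0, -18/5,  18/5]

Back-substitution:
x₂ = (18/5) / (-18/5) = -1
x₁ = (7 - (-2)(-1)) / (-5) = -1

x = [-1, -1]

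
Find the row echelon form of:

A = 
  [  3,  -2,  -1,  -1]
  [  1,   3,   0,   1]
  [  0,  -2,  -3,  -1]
Row operations:
R2 → R2 - (1/3)·R1
R3 → R3 + (6/11)·R2

Resulting echelon form:
REF = 
  [     3,     -2,     -1,     -1]
  [     0,   11/3,    1/3,    4/3]
  [     0,      0, -31/11,  -3/11]

Rank = 3 (number of non-zero pivot rows).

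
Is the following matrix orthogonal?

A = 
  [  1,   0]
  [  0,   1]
Yes

AᵀA = 
  [  1,   0]
  [  0,   1]
= I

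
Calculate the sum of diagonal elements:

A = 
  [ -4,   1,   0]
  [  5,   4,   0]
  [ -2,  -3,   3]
3

tr(A) = -4 + 4 + 3 = 3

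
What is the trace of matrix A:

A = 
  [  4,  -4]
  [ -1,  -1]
3

tr(A) = 4 + -1 = 3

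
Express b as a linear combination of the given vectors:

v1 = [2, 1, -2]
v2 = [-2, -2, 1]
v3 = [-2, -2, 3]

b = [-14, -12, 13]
c1 = -2, c2 = 3, c3 = 2

b = -2·v1 + 3·v2 + 2·v3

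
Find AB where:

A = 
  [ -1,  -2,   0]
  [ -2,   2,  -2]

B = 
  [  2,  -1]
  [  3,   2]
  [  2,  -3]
A is 2×3 and B is 3×2, so AB is 2×2. Each entry is (row of A)·(column of B):
AB[1,1] = (-1)(2) + (-2)(3) + (0)(2) = -8
AB[1,2] = (-1)(-1) + (-2)(2) + (0)(-3) = -3
AB[2,1] = (-2)(2) + (2)(3) + (-2)(2) = -2
AB[2,2] = (-2)(-1) + (2)(2) + (-2)(-3) = 12

AB = 
  [ -8,  -3]
  [ -2,  12]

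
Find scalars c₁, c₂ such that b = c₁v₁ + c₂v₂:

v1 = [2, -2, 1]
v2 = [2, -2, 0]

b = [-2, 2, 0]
c1 = 0, c2 = -1

b = 0·v1 + -1·v2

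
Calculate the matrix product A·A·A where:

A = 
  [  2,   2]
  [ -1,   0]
A^3 = 
  [  0,   4]
  [ -2,  -4]

A² = A·A:
A²[1,1] = (2)(2) + (2)(-1) = 2
A²[1,2] = (2)(2) + (2)(0) = 4
A²[2,1] = (-1)(2) + (0)(-1) = -2
A²[2,2] = (-1)(2) + (0)(0) = -2
A² = 
  [  2,   4]
  [ -2,  -2]

A^3 = A^2·A:
A^3[1,1] = (2)(2) + (4)(-1) = 0
A^3[1,2] = (2)(2) + (4)(0) = 4
A^3[2,1] = (-2)(2) + (-2)(-1) = -2
A^3[2,2] = (-2)(2) + (-2)(0) = -4
A^3 = 
  [  0,   4]
  [ -2,  -4]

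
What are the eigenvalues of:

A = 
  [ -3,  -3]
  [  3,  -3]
λ = -3 + 3i, -3 - 3i  (≈ -3 + 3i, -3 - 3i)

tr(A) = -6, det(A) = 18
Characteristic polynomial: λ² - tr(A)λ + det(A) = λ² + 6λ + 18
λ² + 6λ + 18 = 0  ⇒  λ = (-6 ± √((6)² - 4·(18)))/2 = (-6 ± √(-36))/2
  = -3 + 3i,  -3 - 3i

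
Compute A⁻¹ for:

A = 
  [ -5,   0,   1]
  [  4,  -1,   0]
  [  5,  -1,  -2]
det(A) = (-5)·((-1)(-2) - (0)(-1)) - (0)·((4)(-2) - (0)(5)) + (1)·((4)(-1) - (-1)(5))
  = (-5)(2) - (0)(-8) + (1)(1)
  = -9
det(A) = -9 ≠ 0, so A is invertible.

Cofactors Cᵢⱼ = (-1)ⁱ⁺ʲ·Mᵢⱼ:
C = 
  [  2,   8,   1]
  [ -1,   5,  -5]
  [  1,   4,   5]

adj(A) = Cᵀ:
adj(A) = 
  [  2,  -1,   1]
  [  8,   5,   4]
  [  1,  -5,   5]

A⁻¹ = (-1/9) · adj(A):
A⁻¹ = 
  [-2/9,  1/9, -1/9]
  [-8/9, -5/9, -4/9]
  [-1/9,  5/9, -5/9]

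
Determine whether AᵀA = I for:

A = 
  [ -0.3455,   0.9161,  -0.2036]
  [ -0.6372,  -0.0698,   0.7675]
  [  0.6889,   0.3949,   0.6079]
Yes

AᵀA = 
  [  1,   0,   0.0001]
  [  0,   1.0001,   0]
  [  0.0001,   0,   1.0001]
≈ I (equal to I up to the 4-dp rounding of the entries)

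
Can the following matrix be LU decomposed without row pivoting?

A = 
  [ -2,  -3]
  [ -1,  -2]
Yes.
A[1,1] = -2 ≠ 0, so Gaussian elimination proceeds without a row swap: multiplier ℓ₂₁ = (-1)/(-2) = 1/2, and U[2,2] = -2 - (1/2)(-3) = -1/2.
L = 
  [  1,   0]
  [1/2,   1]
U = 
  [  -2,   -3]
  [   0, -1/2]
Check row 2 of LU: [(1/2)(-2), (1/2)(-3) + (-1/2)] = [-1, -2] = row 2 of A ✓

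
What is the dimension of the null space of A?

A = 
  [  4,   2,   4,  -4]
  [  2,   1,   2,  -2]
nullity(A) = 3

Row reduce:
R2 → R2 - (1/2)·R1
REF = 
  [  4,   2,   4,  -4]
  [  0,   0,   0,   0]
Pivot columns: 1 → 1 pivot.
rank(A) = 1, so nullity(A) = 4 - 1 = 3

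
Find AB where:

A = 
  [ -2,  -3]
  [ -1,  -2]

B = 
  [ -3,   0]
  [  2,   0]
A is 2×2 and B is 2×2, so AB is 2×2. Each entry is (row of A)·(column of B):
AB[1,1] = (-2)(-3) + (-3)(2) = 0
AB[1,2] = (-2)(0) + (-3)(0) = 0
AB[2,1] = (-1)(-3) + (-2)(2) = -1
AB[2,2] = (-1)(0) + (-2)(0) = 0

AB = 
  [  0,   0]
  [ -1,   0]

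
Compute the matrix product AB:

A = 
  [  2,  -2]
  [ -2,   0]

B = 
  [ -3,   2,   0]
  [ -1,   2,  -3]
AB = 
  [ -4,   0,   6]
  [  6,  -4,   0]

A is 2×2 and B is 2×3, so AB is 2×3. Each entry is (row of A)·(column of B):
AB[1,1] = (2)(-3) + (-2)(-1) = -4
AB[1,2] = (2)(2) + (-2)(2) = 0
AB[1,3] = (2)(0) + (-2)(-3) = 6
AB[2,1] = (-2)(-3) + (0)(-1) = 6
AB[2,2] = (-2)(2) + (0)(2) = -4
AB[2,3] = (-2)(0) + (0)(-3) = 0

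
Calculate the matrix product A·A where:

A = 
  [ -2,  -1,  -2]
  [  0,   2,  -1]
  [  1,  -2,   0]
A² = A·A:
A²[1,1] = (-2)(-2) + (-1)(0) + (-2)(1) = 2
A²[1,2] = (-2)(-1) + (-1)(2) + (-2)(-2) = 4
A²[1,3] = (-2)(-2) + (-1)(-1) + (-2)(0) = 5
A²[2,1] = (0)(-2) + (2)(0) + (-1)(1) = -1
A²[2,2] = (0)(-1) + (2)(2) + (-1)(-2) = 6
A²[2,3] = (0)(-2) + (2)(-1) + (-1)(0) = -2
A²[3,1] = (1)(-2) + (-2)(0) + (0)(1) = -2
A²[3,2] = (1)(-1) + (-2)(2) + (0)(-2) = -5
A²[3,3] = (1)(-2) + (-2)(-1) + (0)(0) = 0
A² = 
  [  2,   4,   5]
  [ -1,   6,  -2]
  [ -2,  -5,   0]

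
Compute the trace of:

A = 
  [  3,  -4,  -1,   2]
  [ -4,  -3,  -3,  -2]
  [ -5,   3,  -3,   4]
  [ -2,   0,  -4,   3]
0

tr(A) = 3 + -3 + -3 + 3 = 0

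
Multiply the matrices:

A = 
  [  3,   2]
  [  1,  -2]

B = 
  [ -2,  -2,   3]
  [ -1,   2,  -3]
A is 2×2 and B is 2×3, so AB is 2×3. Each entry is (row of A)·(column of B):
AB[1,1] = (3)(-2) + (2)(-1) = -8
AB[1,2] = (3)(-2) + (2)(2) = -2
AB[1,3] = (3)(3) + (2)(-3) = 3
AB[2,1] = (1)(-2) + (-2)(-1) = 0
AB[2,2] = (1)(-2) + (-2)(2) = -6
AB[2,3] = (1)(3) + (-2)(-3) = 9

AB = 
  [ -8,  -2,   3]
  [  0,  -6,   9]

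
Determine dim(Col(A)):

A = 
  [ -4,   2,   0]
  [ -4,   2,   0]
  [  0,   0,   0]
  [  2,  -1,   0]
dim(Col(A)) = 1

Row reduce:
R2 → R2 - (1)·R1
R4 → R4 + (1/2)·R1
REF = 
  [ -4,   2,   0]
  [  0,   0,   0]
  [  0,   0,   0]
  [  0,   0,   0]
Pivot columns: 1 → 1 pivot.
dim(Col(A)) = number of pivot columns = 1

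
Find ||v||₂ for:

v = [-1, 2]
2.236

||v||₂ = √((-1)² + (2)²) = √5 = 2.236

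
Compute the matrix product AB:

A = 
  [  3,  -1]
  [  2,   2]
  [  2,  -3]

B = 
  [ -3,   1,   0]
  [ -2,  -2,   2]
AB = 
  [ -7,   5,  -2]
  [-10,  -2,   4]
  [  0,   8,  -6]

A is 3×2 and B is 2×3, so AB is 3×3. Each entry is (row of A)·(column of B):
AB[1,1] = (3)(-3) + (-1)(-2) = -7
AB[1,2] = (3)(1) + (-1)(-2) = 5
AB[1,3] = (3)(0) + (-1)(2) = -2
AB[2,1] = (2)(-3) + (2)(-2) = -10
AB[2,2] = (2)(1) + (2)(-2) = -2
AB[2,3] = (2)(0) + (2)(2) = 4
AB[3,1] = (2)(-3) + (-3)(-2) = 0
AB[3,2] = (2)(1) + (-3)(-2) = 8
AB[3,3] = (2)(0) + (-3)(2) = -6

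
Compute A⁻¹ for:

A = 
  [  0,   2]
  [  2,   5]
det(A) = (0)(5) - (2)(2) = -4
For a 2×2 matrix, A⁻¹ = (1/det(A)) · [[d, -b], [-c, a]]
    = (-1/4) · [[5, -2], [-2, 0]]

A⁻¹ = 
  [-5/4,  1/2]
  [ 1/2,    0]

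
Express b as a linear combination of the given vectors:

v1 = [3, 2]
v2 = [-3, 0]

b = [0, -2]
c1 = -1, c2 = -1

b = -1·v1 + -1·v2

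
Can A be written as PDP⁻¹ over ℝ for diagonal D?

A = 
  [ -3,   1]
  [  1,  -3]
Yes

tr(A) = -6, det(A) = 8
Characteristic polynomial: λ² - tr(A)λ + det(A) = λ² + 6λ + 8
λ² + 6λ + 8 = (λ + 4)(λ + 2)
Eigenvalues: -2, -4
λ=-4: alg. mult. = 1, geom. mult. = 2 - rank(A - (-4)I) = 2 - 1 = 1
λ=-2: alg. mult. = 1, geom. mult. = 2 - rank(A - (-2)I) = 2 - 1 = 1
Sum of geometric multiplicities equals n, so A has n independent eigenvectors.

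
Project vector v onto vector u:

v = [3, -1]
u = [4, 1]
proj_u(v) = [44/17, 11/17]

v·u = (3)(4) + (-1)(1) = 11
u·u = (4)² + (1)² = 17
proj_u(v) = (v·u / u·u) × u = (11/17) × u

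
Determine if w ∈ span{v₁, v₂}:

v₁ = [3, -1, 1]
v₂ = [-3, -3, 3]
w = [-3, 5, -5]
Yes

Form the augmented matrix and row-reduce:
[v₁|v₂|w] = 
  [  3,  -3,  -3]
  [ -1,  -3,   5]
  [  1,   3,  -5]
R2 → R2 + (1/3)·R1
R3 → R3 - (1/3)·R1
R3 → R3 + (1)·R2
REF = 
  [  3,  -3,  -3]
  [  0,  -4,   4]
  [  0,   0,   0]

No row of the form [0 0 | nonzero], so the system is consistent. Back-substitution gives c₁ = -2, c₂ = -1: w = (-2)·v₁ + (-1)·v₂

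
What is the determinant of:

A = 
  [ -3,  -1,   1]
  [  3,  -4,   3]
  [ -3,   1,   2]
Cofactor expansion along row 1:
det(A) = (-3)·((-4)(2) - (3)(1)) - (-1)·((3)(2) - (3)(-3)) + (1)·((3)(1) - (-4)(-3))
  = (-3)(-11) - (-1)(15) + (1)(-9)
  = 39

det(A) = 39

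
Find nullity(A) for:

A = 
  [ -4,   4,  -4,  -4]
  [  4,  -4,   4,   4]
nullity(A) = 3

Row reduce:
R2 → R2 + (1)·R1
REF = 
  [ -4,   4,  -4,  -4]
  [  0,   0,   0,   0]
Pivot columns: 1 → 1 pivot.
rank(A) = 1, so nullity(A) = 4 - 1 = 3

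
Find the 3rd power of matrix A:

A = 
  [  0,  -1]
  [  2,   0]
A^3 = 
  [  0,   2]
  [ -4,   0]

A² = A·A:
A²[1,1] = (0)(0) + (-1)(2) = -2
A²[1,2] = (0)(-1) + (-1)(0) = 0
A²[2,1] = (2)(0) + (0)(2) = 0
A²[2,2] = (2)(-1) + (0)(0) = -2
A² = 
  [ -2,   0]
  [  0,  -2]

A^3 = A^2·A:
A^3[1,1] = (-2)(0) + (0)(2) = 0
A^3[1,2] = (-2)(-1) + (0)(0) = 2
A^3[2,1] = (0)(0) + (-2)(2) = -4
A^3[2,2] = (0)(-1) + (-2)(0) = 0
A^3 = 
  [  0,   2]
  [ -4,   0]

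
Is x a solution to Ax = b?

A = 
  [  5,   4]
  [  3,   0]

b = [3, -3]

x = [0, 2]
No

Ax = [8, 0] ≠ b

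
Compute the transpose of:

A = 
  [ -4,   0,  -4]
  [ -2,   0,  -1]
Aᵀ = 
  [ -4,  -2]
  [  0,   0]
  [ -4,  -1]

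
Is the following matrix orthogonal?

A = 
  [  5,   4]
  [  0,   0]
No

AᵀA = 
  [ 25,  20]
  [ 20,  16]
≠ I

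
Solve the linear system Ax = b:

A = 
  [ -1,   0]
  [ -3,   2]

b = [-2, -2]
Row reduce the augmented matrix [A|b]:
R2 → R2 - (3)·R1
REF = 
  [ -1,   0,  -2]
  [  0,   2,   4]

Back-substitution:
x₂ = 4 / 2 = 2
x₁ = (-2 - (0)(2)) / (-1) = 2

x = [2, 2]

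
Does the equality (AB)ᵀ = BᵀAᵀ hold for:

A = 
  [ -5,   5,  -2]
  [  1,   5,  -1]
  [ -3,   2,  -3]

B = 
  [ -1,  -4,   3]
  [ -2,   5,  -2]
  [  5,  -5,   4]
Yes

(AB)ᵀ = 
  [-15, -16, -16]
  [ 55,  26,  37]
  [-33, -11, -25]

BᵀAᵀ = 
  [-15, -16, -16]
  [ 55,  26,  37]
  [-33, -11, -25]

Both sides are equal — this is the standard identity (AB)ᵀ = BᵀAᵀ, which holds for all A, B.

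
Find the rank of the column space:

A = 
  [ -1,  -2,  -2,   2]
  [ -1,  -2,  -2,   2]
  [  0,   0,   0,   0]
dim(Col(A)) = 1

Row reduce:
R2 → R2 - (1)·R1
REF = 
  [ -1,  -2,  -2,   2]
  [  0,   0,   0,   0]
  [  0,   0,   0,   0]
Pivot columns: 1 → 1 pivot.
dim(Col(A)) = number of pivot columns = 1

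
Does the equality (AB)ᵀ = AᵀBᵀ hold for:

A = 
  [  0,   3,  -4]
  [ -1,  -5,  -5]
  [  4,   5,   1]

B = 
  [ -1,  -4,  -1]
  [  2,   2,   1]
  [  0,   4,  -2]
No

(AB)ᵀ = 
  [  6,  -9,   6]
  [-10, -26,  -2]
  [ 11,   6,  -1]

AᵀBᵀ = 
  [  0,   2, -12]
  [ 12,   1, -30]
  [ 23, -17, -22]

The two matrices differ, so (AB)ᵀ ≠ AᵀBᵀ in general. The correct identity is (AB)ᵀ = BᵀAᵀ.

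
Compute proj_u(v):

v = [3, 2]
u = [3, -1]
v·u = (3)(3) + (2)(-1) = 7
u·u = (3)² + (-1)² = 10
proj_u(v) = (v·u / u·u) × u = (7/10) × u

proj_u(v) = [21/10, -7/10]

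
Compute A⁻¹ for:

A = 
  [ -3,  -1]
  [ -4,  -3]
det(A) = (-3)(-3) - (-1)(-4) = 5
For a 2×2 matrix, A⁻¹ = (1/det(A)) · [[d, -b], [-c, a]]
    = (1/5) · [[-3, 1], [4, -3]]

A⁻¹ = 
  [-3/5,  1/5]
  [ 4/5, -3/5]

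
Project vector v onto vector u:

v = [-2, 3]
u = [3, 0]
v·u = (-2)(3) + (3)(0) = -6
u·u = (3)² + (0)² = 9
proj_u(v) = (v·u / u·u) × u = (-6/9) × u = (-2/3) × u

proj_u(v) = [-2, 0]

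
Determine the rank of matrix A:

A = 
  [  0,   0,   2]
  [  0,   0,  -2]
Row reduce:
R2 → R2 + (1)·R1
REF = 
  [  0,   0,   2]
  [  0,   0,   0]
Pivot columns: 3 → 1 pivot.

rank(A) = 1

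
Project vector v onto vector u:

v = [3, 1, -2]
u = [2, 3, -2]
proj_u(v) = [26/17, 39/17, -26/17]

v·u = (3)(2) + (1)(3) + (-2)(-2) = 13
u·u = (2)² + (3)² + (-2)² = 17
proj_u(v) = (v·u / u·u) × u = (13/17) × u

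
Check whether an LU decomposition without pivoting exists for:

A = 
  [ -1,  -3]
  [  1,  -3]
Yes.
A[1,1] = -1 ≠ 0, so Gaussian elimination proceeds without a row swap: multiplier ℓ₂₁ = (1)/(-1) = -1, and U[2,2] = -3 - (-1)(-3) = -6.
L = 
  [  1,   0]
  [ -1,   1]
U = 
  [ -1,  -3]
  [  0,  -6]
Check row 2 of LU: [(-1)(-1), (-1)(-3) + (-6)] = [1, -3] = row 2 of A ✓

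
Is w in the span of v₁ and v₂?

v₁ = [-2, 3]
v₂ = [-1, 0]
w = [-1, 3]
Yes

Form the augmented matrix and row-reduce:
[v₁|v₂|w] = 
  [ -2,  -1,  -1]
  [  3,   0,   3]
R2 → R2 + (3/2)·R1
REF = 
  [  -2,   -1,   -1]
  [   0, -3/2,  3/2]

No row of the form [0 0 | nonzero], so the system is consistent. Back-substitution gives c₁ = 1, c₂ = -1: w = (1)·v₁ + (-1)·v₂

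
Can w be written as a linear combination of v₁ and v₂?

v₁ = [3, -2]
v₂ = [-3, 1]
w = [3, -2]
Yes

Form the augmented matrix and row-reduce:
[v₁|v₂|w] = 
  [  3,  -3,   3]
  [ -2,   1,  -2]
R2 → R2 + (2/3)·R1
REF = 
  [  3,  -3,   3]
  [  0,  -1,   0]

No row of the form [0 0 | nonzero], so the system is consistent. Back-substitution gives c₁ = 1, c₂ = 0: w = (1)·v₁ + (0)·v₂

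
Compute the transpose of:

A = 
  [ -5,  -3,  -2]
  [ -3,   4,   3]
Aᵀ = 
  [ -5,  -3]
  [ -3,   4]
  [ -2,   3]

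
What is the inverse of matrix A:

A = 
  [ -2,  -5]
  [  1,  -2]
det(A) = (-2)(-2) - (-5)(1) = 9
For a 2×2 matrix, A⁻¹ = (1/det(A)) · [[d, -b], [-c, a]]
    = (1/9) · [[-2, 5], [-1, -2]]

A⁻¹ = 
  [-2/9,  5/9]
  [-1/9, -2/9]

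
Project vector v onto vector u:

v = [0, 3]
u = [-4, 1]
v·u = (0)(-4) + (3)(1) = 3
u·u = (-4)² + (1)² = 17
proj_u(v) = (v·u / u·u) × u = (3/17) × u

proj_u(v) = [-12/17, 3/17]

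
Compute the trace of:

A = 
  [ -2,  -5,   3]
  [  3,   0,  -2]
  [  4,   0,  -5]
-7

tr(A) = -2 + 0 + -5 = -7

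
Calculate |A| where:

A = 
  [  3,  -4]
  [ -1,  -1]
For a 2×2 matrix, det = ad - bc = (3)(-1) - (-4)(-1) = -7

det(A) = -7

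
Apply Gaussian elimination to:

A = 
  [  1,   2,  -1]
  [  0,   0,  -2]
Row operations:
No row operations needed (already in echelon form).

Resulting echelon form:
REF = 
  [  1,   2,  -1]
  [  0,   0,  -2]

Rank = 2 (number of non-zero pivot rows).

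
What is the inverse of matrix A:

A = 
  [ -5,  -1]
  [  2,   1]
det(A) = (-5)(1) - (-1)(2) = -3
For a 2×2 matrix, A⁻¹ = (1/det(A)) · [[d, -b], [-c, a]]
    = (-1/3) · [[1, 1], [-2, -5]]

A⁻¹ = 
  [-1/3, -1/3]
  [ 2/3,  5/3]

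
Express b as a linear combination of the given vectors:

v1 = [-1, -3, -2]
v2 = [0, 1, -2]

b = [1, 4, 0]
c1 = -1, c2 = 1

b = -1·v1 + 1·v2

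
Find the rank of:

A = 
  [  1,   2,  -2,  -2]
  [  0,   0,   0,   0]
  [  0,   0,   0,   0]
rank(A) = 1

Row reduce:
(no row operations needed)
REF = 
  [  1,   2,  -2,  -2]
  [  0,   0,   0,   0]
  [  0,   0,   0,   0]
Pivot columns: 1 → 1 pivot.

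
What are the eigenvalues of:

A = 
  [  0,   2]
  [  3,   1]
tr(A) = 1, det(A) = -6
Characteristic polynomial: λ² - tr(A)λ + det(A) = λ² - λ - 6
λ² - λ - 6 = (λ + 2)(λ - 3)

λ = 3, -2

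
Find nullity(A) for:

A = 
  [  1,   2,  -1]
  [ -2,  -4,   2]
nullity(A) = 2

Row reduce:
R2 → R2 + (2)·R1
REF = 
  [  1,   2,  -1]
  [  0,   0,   0]
Pivot columns: 1 → 1 pivot.
rank(A) = 1, so nullity(A) = 3 - 1 = 2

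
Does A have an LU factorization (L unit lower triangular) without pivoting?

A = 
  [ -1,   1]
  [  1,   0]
Yes.
A[1,1] = -1 ≠ 0, so Gaussian elimination proceeds without a row swap: multiplier ℓ₂₁ = (1)/(-1) = -1, and U[2,2] = 0 - (-1)(1) = 1.
L = 
  [  1,   0]
  [ -1,   1]
U = 
  [ -1,   1]
  [  0,   1]
Check row 2 of LU: [(-1)(-1), (-1)(1) + 1] = [1, 0] = row 2 of A ✓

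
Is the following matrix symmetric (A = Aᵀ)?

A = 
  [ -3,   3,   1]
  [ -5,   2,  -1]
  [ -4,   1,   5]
No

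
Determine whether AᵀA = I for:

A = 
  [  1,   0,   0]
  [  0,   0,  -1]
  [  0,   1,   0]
Yes

AᵀA = 
  [  1,   0,   0]
  [  0,   1,   0]
  [  0,   0,   1]
= I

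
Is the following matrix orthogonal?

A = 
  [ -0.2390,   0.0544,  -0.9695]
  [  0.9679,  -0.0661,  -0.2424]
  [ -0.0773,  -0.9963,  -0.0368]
Yes

AᵀA = 
  [  0.9999,   0,  -0.0001]
  [  0,   0.9999,  -0.0001]
  [ -0.0001,  -0.0001,   1]
≈ I (equal to I up to the 4-dp rounding of the entries)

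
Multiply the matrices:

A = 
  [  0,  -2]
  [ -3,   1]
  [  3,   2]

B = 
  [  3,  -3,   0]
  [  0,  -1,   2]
AB = 
  [  0,   2,  -4]
  [ -9,   8,   2]
  [  9, -11,   4]

A is 3×2 and B is 2×3, so AB is 3×3. Each entry is (row of A)·(column of B):
AB[1,1] = (0)(3) + (-2)(0) = 0
AB[1,2] = (0)(-3) + (-2)(-1) = 2
AB[1,3] = (0)(0) + (-2)(2) = -4
AB[2,1] = (-3)(3) + (1)(0) = -9
AB[2,2] = (-3)(-3) + (1)(-1) = 8
AB[2,3] = (-3)(0) + (1)(2) = 2
AB[3,1] = (3)(3) + (2)(0) = 9
AB[3,2] = (3)(-3) + (2)(-1) = -11
AB[3,3] = (3)(0) + (2)(2) = 4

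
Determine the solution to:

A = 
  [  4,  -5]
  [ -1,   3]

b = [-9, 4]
Row reduce the augmented matrix [A|b]:
R2 → R2 + (1/4)·R1
REF = 
  [  4,  -5,  -9]
  [  0, 7/4, 7/4]

Back-substitution:
x₂ = (7/4) / (7/4) = 1
x₁ = (-9 - (-5)(1)) / 4 = -1

x = [-1, 1]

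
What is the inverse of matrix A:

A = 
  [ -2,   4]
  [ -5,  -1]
det(A) = (-2)(-1) - (4)(-5) = 22
For a 2×2 matrix, A⁻¹ = (1/det(A)) · [[d, -b], [-c, a]]
    = (1/22) · [[-1, -4], [5, -2]]

A⁻¹ = 
  [-1/22, -2/11]
  [ 5/22, -1/11]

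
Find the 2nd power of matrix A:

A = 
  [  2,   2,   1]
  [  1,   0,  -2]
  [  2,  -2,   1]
A² = A·A:
A²[1,1] = (2)(2) + (2)(1) + (1)(2) = 8
A²[1,2] = (2)(2) + (2)(0) + (1)(-2) = 2
A²[1,3] = (2)(1) + (2)(-2) + (1)(1) = -1
A²[2,1] = (1)(2) + (0)(1) + (-2)(2) = -2
A²[2,2] = (1)(2) + (0)(0) + (-2)(-2) = 6
A²[2,3] = (1)(1) + (0)(-2) + (-2)(1) = -1
A²[3,1] = (2)(2) + (-2)(1) + (1)(2) = 4
A²[3,2] = (2)(2) + (-2)(0) + (1)(-2) = 2
A²[3,3] = (2)(1) + (-2)(-2) + (1)(1) = 7
A² = 
  [  8,   2,  -1]
  [ -2,   6,  -1]
  [  4,   2,   7]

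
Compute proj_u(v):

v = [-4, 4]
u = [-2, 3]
v·u = (-4)(-2) + (4)(3) = 20
u·u = (-2)² + (3)² = 13
proj_u(v) = (v·u / u·u) × u = (20/13) × u

proj_u(v) = [-40/13, 60/13]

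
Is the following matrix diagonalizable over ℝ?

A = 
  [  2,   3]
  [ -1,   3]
No

tr(A) = 5, det(A) = 9
Characteristic polynomial: λ² - tr(A)λ + det(A) = λ² - 5λ + 9
λ² - 5λ + 9 = 0  ⇒  λ = (5 ± √((-5)² - 4·(9)))/2 = (5 ± √(-11))/2
  = (5 + i√11)/2,  (5 - i√11)/2
Eigenvalues: (5 + i√11)/2, (5 - i√11)/2  (≈ 2.5 + 1.658i, 2.5 - 1.658i)
Has complex eigenvalues (not diagonalizable over ℝ).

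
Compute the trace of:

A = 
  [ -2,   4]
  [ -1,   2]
0

tr(A) = -2 + 2 = 0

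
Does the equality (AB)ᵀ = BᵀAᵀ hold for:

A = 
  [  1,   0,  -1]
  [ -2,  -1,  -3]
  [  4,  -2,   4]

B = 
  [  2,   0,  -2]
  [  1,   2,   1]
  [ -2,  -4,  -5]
Yes

(AB)ᵀ = 
  [  4,   1,  -2]
  [  4,  10, -20]
  [  3,  18, -30]

BᵀAᵀ = 
  [  4,   1,  -2]
  [  4,  10, -20]
  [  3,  18, -30]

Both sides are equal — this is the standard identity (AB)ᵀ = BᵀAᵀ, which holds for all A, B.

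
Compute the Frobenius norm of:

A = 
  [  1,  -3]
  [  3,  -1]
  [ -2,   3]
||A||_F = 5.745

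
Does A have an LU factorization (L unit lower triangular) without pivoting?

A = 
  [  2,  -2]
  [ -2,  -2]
Yes.
A[1,1] = 2 ≠ 0, so Gaussian elimination proceeds without a row swap: multiplier ℓ₂₁ = (-2)/(2) = -1, and U[2,2] = -2 - (-1)(-2) = -4.
L = 
  [  1,   0]
  [ -1,   1]
U = 
  [  2,  -2]
  [  0,  -4]
Check row 2 of LU: [(-1)(2), (-1)(-2) + (-4)] = [-2, -2] = row 2 of A ✓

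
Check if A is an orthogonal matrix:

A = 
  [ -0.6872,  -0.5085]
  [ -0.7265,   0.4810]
No

AᵀA = 
  [  1,   0]
  [  0,   0.4899]
≠ I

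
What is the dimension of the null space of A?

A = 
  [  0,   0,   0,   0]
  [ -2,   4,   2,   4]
nullity(A) = 3

Row reduce:
Swap R1 ↔ R2
REF = 
  [ -2,   4,   2,   4]
  [  0,   0,   0,   0]
Pivot columns: 1 → 1 pivot.
rank(A) = 1, so nullity(A) = 4 - 1 = 3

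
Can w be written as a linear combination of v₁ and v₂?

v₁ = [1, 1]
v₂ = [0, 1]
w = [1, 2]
Yes

Form the augmented matrix and row-reduce:
[v₁|v₂|w] = 
  [  1,   0,   1]
  [  1,   1,   2]
R2 → R2 - (1)·R1
REF = 
  [  1,   0,   1]
  [  0,   1,   1]

No row of the form [0 0 | nonzero], so the system is consistent. Back-substitution gives c₁ = 1, c₂ = 1: w = (1)·v₁ + (1)·v₂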